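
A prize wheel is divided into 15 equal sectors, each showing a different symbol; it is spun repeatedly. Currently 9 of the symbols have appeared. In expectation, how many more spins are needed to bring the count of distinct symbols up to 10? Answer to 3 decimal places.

From k distinct to k+1 distinct takes on average 15/(15-k) spins.
Only the k = 9 term is needed: E = 15/6 = 2.5000.

2.500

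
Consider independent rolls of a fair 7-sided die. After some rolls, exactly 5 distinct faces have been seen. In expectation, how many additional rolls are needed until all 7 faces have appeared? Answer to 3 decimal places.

With k distinct faces already seen, the next new one takes an expected 7/(7-k) rolls.
Sum over k = 5,...,6: E = 7/2 + 7/1 = 10.5000.

10.500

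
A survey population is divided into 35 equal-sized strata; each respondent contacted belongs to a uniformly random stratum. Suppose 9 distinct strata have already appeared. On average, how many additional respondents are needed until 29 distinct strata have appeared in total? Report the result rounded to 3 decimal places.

49.155

With k distinct strata already seen, the next new one takes an expected 35/(35-k) respondents.
Sum over k = 9,...,28: E = 35/26 + 35/25 + 35/24 + ... + 35/8 + 35/7 = 49.1547.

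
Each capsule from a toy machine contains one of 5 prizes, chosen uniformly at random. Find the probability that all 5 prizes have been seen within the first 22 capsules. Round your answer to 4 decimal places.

0.9632

By inclusion–exclusion over which prizes are missing,
P(all seen) = Σ_{j=0}^{5} (-1)^j C(5,j)((5-j)/5)^22
= 1.00000 - 0.03689 + 0.00013 - 0.00000 + 0.00000 - 0.00000
= 0.96324.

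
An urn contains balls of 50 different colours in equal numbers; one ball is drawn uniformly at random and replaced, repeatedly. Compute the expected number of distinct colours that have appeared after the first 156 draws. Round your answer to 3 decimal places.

47.861

For each colour, P(seen in 156 draws) = 1 - (49/50)^156 = 0.9572.
By linearity of expectation, E[distinct seen] = 50·(1 - (49/50)^156) = 47.8609.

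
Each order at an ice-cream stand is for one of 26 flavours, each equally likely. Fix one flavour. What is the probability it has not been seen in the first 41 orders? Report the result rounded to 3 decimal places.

0.200

On each order the fixed flavour fails to appear with probability 25/26.
P(still missing after 41) = (25/26)^41 = 0.2003.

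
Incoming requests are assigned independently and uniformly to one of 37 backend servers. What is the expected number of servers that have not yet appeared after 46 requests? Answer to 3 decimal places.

For each server, P(unseen after 46) = (36/37)^46 = 0.2836.
By linearity of expectation, E[unseen] = 37·(36/37)^46 = 10.4915.

10.491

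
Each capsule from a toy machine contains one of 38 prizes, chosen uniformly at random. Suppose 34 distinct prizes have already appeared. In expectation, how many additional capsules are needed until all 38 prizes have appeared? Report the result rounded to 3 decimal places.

79.167

From k distinct to k+1 distinct takes on average 38/(38-k) capsules.
Sum over k = 34,...,37: E = 38/4 + 38/3 + 38/2 + 38/1 = 79.1667.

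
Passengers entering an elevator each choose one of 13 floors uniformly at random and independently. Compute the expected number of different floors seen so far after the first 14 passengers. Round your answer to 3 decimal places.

8.761

For each floor, P(seen in 14 passengers) = 1 - (12/13)^14 = 0.6739.
By linearity of expectation, E[distinct seen] = 13·(1 - (12/13)^14) = 8.7609.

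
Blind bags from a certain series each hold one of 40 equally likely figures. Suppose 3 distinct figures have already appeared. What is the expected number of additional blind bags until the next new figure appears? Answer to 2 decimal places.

The number of blind bags until the next new figure is geometric with success probability 37/40, so its mean is 40/37.
E = 40/37 = 1.081.

1.08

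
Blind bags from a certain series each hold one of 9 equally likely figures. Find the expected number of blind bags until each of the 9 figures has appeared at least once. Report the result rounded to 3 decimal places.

25.461

The wait to go from k to k+1 distinct figures is geometric with mean 9/(9-k).
E[T] = 9/9 + 9/8 + 9/7 + ... + 9/2 + 9/1 = 9·H_{9}.
H_{9} = 2.8290, so E[T] = 25.4607.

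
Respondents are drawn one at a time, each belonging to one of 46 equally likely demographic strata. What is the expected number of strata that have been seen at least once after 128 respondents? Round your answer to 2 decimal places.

For each stratum, P(seen in 128 respondents) = 1 - (45/46)^128 = 0.940.
By linearity of expectation, E[distinct seen] = 46·(1 - (45/46)^128) = 43.240.

43.24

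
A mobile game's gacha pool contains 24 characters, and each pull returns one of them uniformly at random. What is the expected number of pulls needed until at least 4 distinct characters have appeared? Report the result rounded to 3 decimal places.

4.277

Going from k to k+1 distinct takes a geometric number of pulls with mean 24/(24-k).
Sum over k = 0,...,3: E = 24/24 + 24/23 + 24/22 + 24/21 = 4.2772.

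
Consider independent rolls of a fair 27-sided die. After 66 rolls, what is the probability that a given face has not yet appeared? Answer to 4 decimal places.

Each roll misses the fixed face with probability (27-1)/27 = 26/27, independently.
P(still missing after 66) = (26/27)^66 = 0.08284.

0.0828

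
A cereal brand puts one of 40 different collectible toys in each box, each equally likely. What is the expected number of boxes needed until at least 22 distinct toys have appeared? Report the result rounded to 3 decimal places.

Going from k to k+1 distinct takes a geometric number of boxes with mean 40/(40-k).
Sum over k = 0,...,21: E = 40/40 + 40/39 + 40/38 + ... + 40/20 + 40/19 = 31.3374.

31.337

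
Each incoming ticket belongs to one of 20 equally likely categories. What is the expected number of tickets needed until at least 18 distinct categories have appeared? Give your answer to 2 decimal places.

With k distinct categories already seen, the next new one arrives after an expected 20/(20-k) tickets.
Sum over k = 0,...,17: E = 20/20 + 20/19 + 20/18 + ... + 20/4 + 20/3 = 41.955.

41.95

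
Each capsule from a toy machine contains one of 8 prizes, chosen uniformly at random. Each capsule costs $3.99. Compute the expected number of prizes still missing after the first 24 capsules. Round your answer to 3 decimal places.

For each prize, P(unseen after 24) = (7/8)^24 = 0.0406.
By linearity of expectation, E[unseen] = 8·(7/8)^24 = 0.3246.

0.325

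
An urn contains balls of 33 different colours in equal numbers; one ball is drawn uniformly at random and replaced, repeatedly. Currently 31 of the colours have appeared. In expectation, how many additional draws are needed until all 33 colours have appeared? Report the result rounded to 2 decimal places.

From k distinct to k+1 distinct takes on average 33/(33-k) draws.
Sum over k = 31,...,32: E = 33/2 + 33/1 = 49.500.

49.50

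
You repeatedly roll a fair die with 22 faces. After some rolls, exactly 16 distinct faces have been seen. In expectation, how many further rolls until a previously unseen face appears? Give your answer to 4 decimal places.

Each roll yields a new face with probability (22-16)/22 = 6/22, so the wait is geometric with mean 22/6.
E = 22/6 = 3.66667.

3.6667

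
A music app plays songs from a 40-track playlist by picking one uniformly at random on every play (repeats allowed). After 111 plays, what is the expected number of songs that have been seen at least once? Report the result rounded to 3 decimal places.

For each song, P(seen in 111 plays) = 1 - (39/40)^111 = 0.9398.
By linearity of expectation, E[distinct seen] = 40·(1 - (39/40)^111) = 37.5925.

37.592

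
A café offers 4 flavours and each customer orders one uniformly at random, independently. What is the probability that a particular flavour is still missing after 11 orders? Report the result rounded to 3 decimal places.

0.042

On each order the fixed flavour fails to appear with probability 3/4.
P(still missing after 11) = (3/4)^11 = 0.0422.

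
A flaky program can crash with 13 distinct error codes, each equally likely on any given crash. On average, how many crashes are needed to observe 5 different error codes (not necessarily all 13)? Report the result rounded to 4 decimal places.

Going from k to k+1 distinct takes a geometric number of crashes with mean 13/(13-k).
Sum over k = 0,...,4: E = 13/13 + 13/12 + 13/11 + 13/10 + 13/9 = 6.00960.

6.0096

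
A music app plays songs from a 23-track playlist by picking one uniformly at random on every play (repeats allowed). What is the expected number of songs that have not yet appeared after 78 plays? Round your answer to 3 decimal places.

0.718

For each song, P(unseen after 78) = (22/23)^78 = 0.0312.
By linearity of expectation, E[unseen] = 23·(22/23)^78 = 0.7177.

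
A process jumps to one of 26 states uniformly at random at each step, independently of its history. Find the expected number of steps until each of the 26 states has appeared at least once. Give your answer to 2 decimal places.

The wait to go from k to k+1 distinct states is geometric with mean 26/(26-k).
E[T] = 26/26 + 26/25 + 26/24 + ... + 26/2 + 26/1 = 26·H_{26}.
H_{26} = 3.854, so E[T] = 100.215.

100.21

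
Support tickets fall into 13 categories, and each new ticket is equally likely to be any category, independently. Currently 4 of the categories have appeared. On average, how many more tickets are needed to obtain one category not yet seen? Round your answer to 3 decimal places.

1.444

The number of tickets until the next new category is geometric with success probability 9/13, so its mean is 13/9.
E = 13/9 = 1.4444.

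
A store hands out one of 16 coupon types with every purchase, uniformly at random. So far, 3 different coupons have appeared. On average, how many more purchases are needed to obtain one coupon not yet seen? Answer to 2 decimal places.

1.23

The number of purchases until the next new coupon is geometric with success probability 13/16, so its mean is 16/13.
E = 16/13 = 1.231.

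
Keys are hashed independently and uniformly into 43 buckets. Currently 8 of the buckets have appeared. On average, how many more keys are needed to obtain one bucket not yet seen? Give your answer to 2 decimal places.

1.23

Each key yields a new bucket with probability (43-8)/43 = 35/43, so the wait is geometric with mean 43/35.
E = 43/35 = 1.229.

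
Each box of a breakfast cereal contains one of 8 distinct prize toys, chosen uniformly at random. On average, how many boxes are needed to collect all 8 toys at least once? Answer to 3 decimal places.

After k distinct toys have appeared, the next box gives a new one with probability (8-k)/8, so the expected wait for the (k+1)-th is 8/(8-k).
E[T] = 8/8 + 8/7 + 8/6 + ... + 8/2 + 8/1 = 8·H_{8}.
H_{8} = 2.7179, so E[T] = 21.7429.

21.743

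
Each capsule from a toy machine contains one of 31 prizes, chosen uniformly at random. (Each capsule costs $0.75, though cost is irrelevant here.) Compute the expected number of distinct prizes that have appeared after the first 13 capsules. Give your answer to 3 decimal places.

10.759

For each prize, P(seen in 13 capsules) = 1 - (30/31)^13 = 0.3471.
By linearity of expectation, E[distinct seen] = 31·(1 - (30/31)^13) = 10.7588.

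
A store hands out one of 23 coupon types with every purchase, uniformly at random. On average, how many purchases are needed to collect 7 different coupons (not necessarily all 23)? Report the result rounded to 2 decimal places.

With k distinct coupons already seen, the next new one arrives after an expected 23/(23-k) purchases.
Sum over k = 0,...,6: E = 23/23 + 23/22 + 23/21 + ... + 23/18 + 23/17 = 8.132.

8.13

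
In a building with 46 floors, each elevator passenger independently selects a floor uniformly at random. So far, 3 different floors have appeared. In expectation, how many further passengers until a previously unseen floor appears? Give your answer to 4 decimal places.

1.0698

Each passenger yields a new floor with probability (46-3)/46 = 43/46, so the wait is geometric with mean 46/43.
E = 46/43 = 1.06977.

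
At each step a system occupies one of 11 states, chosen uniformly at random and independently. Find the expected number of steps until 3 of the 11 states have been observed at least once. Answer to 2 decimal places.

With k distinct states already seen, the next new one arrives after an expected 11/(11-k) steps.
Sum over k = 0,...,2: E = 11/11 + 11/10 + 11/9 = 3.322.

3.32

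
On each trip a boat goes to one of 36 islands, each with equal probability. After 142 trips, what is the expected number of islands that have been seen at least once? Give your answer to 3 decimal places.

35.341

For each island, P(seen in 142 trips) = 1 - (35/36)^142 = 0.9817.
By linearity of expectation, E[distinct seen] = 36·(1 - (35/36)^142) = 35.3408.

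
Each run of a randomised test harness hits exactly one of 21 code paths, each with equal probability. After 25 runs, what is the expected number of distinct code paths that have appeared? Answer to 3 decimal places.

14.799

For each code path, P(seen in 25 runs) = 1 - (20/21)^25 = 0.7047.
By linearity of expectation, E[distinct seen] = 21·(1 - (20/21)^25) = 14.7986.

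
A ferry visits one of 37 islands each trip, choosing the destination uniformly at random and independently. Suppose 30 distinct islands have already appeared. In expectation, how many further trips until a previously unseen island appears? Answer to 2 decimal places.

5.29

The number of trips until the next new island is geometric with success probability 7/37, so its mean is 37/7.
E = 37/7 = 5.286.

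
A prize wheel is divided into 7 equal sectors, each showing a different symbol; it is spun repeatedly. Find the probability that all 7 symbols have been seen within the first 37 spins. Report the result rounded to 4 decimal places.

By inclusion–exclusion over which symbols are missing,
P(all seen) = Σ_{j=0}^{7} (-1)^j C(7,j)((7-j)/7)^37
= 1.00000 - 0.02334 + 0.00008 - 0.00000 + 0.00000 - 0.00000 + 0.00000 - 0.00000
= 0.97674.

0.9767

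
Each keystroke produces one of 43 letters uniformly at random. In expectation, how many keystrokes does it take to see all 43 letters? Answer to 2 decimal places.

187.05

After k distinct letters have appeared, the next keystroke gives a new one with probability (43-k)/43, so the expected wait for the (k+1)-th is 43/(43-k).
E[T] = 43/43 + 43/42 + 43/41 + ... + 43/2 + 43/1 = 43·H_{43}.
H_{43} = 4.350, so E[T] = 187.050.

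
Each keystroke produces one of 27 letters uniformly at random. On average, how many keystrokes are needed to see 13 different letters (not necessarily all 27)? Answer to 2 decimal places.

Going from k to k+1 distinct takes a geometric number of keystrokes with mean 27/(27-k).
Sum over k = 0,...,12: E = 27/27 + 27/26 + 27/25 + ... + 27/16 + 27/15 = 17.277.

17.28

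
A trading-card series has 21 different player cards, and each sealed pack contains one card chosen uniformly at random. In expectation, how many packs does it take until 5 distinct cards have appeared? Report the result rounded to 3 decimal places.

5.557

With k distinct cards already seen, the next new one arrives after an expected 21/(21-k) packs.
Sum over k = 0,...,4: E = 21/21 + 21/20 + 21/19 + 21/18 + 21/17 = 5.5572.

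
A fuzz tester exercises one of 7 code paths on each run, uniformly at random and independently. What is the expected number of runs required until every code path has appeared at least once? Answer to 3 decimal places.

18.150

After k distinct code paths have appeared, the next run gives a new one with probability (7-k)/7, so the expected wait for the (k+1)-th is 7/(7-k).
E[T] = 7/7 + 7/6 + 7/5 + ... + 7/2 + 7/1 = 7·H_{7}.
H_{7} = 2.5929, so E[T] = 18.1500.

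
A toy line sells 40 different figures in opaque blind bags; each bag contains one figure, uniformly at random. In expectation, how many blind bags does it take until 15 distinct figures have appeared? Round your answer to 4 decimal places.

18.5034

Going from k to k+1 distinct takes a geometric number of blind bags with mean 40/(40-k).
Sum over k = 0,...,14: E = 40/40 + 40/39 + 40/38 + ... + 40/27 + 40/26 = 18.50339.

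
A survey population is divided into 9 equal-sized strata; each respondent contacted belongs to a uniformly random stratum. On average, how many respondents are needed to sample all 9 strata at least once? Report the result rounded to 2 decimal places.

Split into phases: going from k distinct to k+1 distinct takes on average 9/(9-k) respondents.
E[T] = 9/9 + 9/8 + 9/7 + ... + 9/2 + 9/1 = 9·H_{9}.
H_{9} = 2.829, so E[T] = 25.461.

25.46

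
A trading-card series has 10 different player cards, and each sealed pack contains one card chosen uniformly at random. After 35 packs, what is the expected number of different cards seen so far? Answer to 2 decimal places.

For each card, P(seen in 35 packs) = 1 - (9/10)^35 = 0.975.
By linearity of expectation, E[distinct seen] = 10·(1 - (9/10)^35) = 9.750.

9.75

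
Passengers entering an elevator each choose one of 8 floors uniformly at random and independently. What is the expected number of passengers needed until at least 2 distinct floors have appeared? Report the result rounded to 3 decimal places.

2.143

Going from k to k+1 distinct takes a geometric number of passengers with mean 8/(8-k).
Sum over k = 0,...,1: E = 8/8 + 8/7 = 2.1429.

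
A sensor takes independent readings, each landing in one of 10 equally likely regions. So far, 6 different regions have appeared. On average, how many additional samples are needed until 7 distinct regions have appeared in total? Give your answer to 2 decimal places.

2.50

From k distinct to k+1 distinct takes on average 10/(10-k) samples.
Only the k = 6 term is needed: E = 10/4 = 2.500.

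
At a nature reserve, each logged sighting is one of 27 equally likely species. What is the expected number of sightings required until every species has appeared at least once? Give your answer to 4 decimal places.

105.0693

The wait to go from k to k+1 distinct species is geometric with mean 27/(27-k).
E[T] = 27/27 + 27/26 + 27/25 + ... + 27/2 + 27/1 = 27·H_{27}.
H_{27} = 3.89146, so E[T] = 105.06933.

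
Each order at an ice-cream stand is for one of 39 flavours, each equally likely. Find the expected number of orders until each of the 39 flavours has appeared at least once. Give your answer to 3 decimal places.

165.888

The wait to go from k to k+1 distinct flavours is geometric with mean 39/(39-k).
E[T] = 39/39 + 39/38 + 39/37 + ... + 39/2 + 39/1 = 39·H_{39}.
H_{39} = 4.2535, so E[T] = 165.8882.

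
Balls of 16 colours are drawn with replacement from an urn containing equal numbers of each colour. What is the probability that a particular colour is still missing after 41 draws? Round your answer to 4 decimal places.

On each draw the fixed colour fails to appear with probability 15/16.
P(still missing after 41) = (15/16)^41 = 0.07093.

0.0709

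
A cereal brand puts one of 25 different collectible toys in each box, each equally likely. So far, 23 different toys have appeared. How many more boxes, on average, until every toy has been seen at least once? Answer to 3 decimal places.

37.500

The wait to go from k to k+1 distinct toys is geometric with mean 25/(25-k).
Sum over k = 23,...,24: E = 25/2 + 25/1 = 37.5000.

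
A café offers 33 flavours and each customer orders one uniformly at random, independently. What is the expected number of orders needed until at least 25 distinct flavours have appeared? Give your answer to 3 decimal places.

45.241

Going from k to k+1 distinct takes a geometric number of orders with mean 33/(33-k).
Sum over k = 0,...,24: E = 33/33 + 33/32 + 33/31 + ... + 33/10 + 33/9 = 45.2411.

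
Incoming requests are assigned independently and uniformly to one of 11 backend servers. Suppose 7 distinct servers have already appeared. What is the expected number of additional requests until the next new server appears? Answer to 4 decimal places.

Each request yields a new server with probability (11-7)/11 = 4/11, so the wait is geometric with mean 11/4.
E = 11/4 = 2.75000.

2.7500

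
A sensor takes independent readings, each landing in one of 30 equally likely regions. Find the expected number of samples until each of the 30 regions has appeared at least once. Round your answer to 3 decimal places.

Split into phases: going from k distinct to k+1 distinct takes on average 30/(30-k) samples.
E[T] = 30/30 + 30/29 + 30/28 + ... + 30/2 + 30/1 = 30·H_{30}.
H_{30} = 3.9950, so E[T] = 119.8496.

119.850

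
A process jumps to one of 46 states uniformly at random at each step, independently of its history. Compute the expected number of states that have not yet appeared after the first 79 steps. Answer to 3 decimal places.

For each state, P(unseen after 79) = (45/46)^79 = 0.1762.
By linearity of expectation, E[unseen] = 46·(45/46)^79 = 8.1036.

8.104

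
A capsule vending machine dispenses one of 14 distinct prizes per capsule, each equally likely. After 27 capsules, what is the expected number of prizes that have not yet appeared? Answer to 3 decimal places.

For each prize, P(unseen after 27) = (13/14)^27 = 0.1352.
By linearity of expectation, E[unseen] = 14·(13/14)^27 = 1.8930.

1.893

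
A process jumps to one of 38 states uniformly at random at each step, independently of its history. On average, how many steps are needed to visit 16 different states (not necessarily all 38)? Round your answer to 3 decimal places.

Going from k to k+1 distinct takes a geometric number of steps with mean 38/(38-k).
Sum over k = 0,...,15: E = 38/38 + 38/37 + 38/36 + ... + 38/24 + 38/23 = 20.4094.

20.409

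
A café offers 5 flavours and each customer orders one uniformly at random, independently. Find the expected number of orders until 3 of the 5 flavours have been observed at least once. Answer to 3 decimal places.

3.917

Going from k to k+1 distinct takes a geometric number of orders with mean 5/(5-k).
Sum over k = 0,...,2: E = 5/5 + 5/4 + 5/3 = 3.9167.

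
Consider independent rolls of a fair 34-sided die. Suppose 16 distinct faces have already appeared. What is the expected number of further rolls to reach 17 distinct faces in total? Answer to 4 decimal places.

1.8889

The wait to go from k to k+1 distinct faces is geometric with mean 34/(34-k).
Only the k = 16 term is needed: E = 34/18 = 1.88889.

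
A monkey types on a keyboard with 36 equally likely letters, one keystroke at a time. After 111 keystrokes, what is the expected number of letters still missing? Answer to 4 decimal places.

1.5786

For each letter, P(unseen after 111) = (35/36)^111 = 0.04385.
By linearity of expectation, E[unseen] = 36·(35/36)^111 = 1.57862.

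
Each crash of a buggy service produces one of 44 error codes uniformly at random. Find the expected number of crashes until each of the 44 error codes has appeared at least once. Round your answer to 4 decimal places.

192.3999

The wait to go from k to k+1 distinct error codes is geometric with mean 44/(44-k).
E[T] = 44/44 + 44/43 + 44/42 + ... + 44/2 + 44/1 = 44·H_{44}.
H_{44} = 4.37273, so E[T] = 192.39994.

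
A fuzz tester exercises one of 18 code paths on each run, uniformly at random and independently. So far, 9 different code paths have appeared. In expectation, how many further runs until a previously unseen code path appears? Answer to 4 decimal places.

Each run yields a new code path with probability (18-9)/18 = 9/18, so the wait is geometric with mean 18/9.
E = 18/9 = 2.00000.

2.0000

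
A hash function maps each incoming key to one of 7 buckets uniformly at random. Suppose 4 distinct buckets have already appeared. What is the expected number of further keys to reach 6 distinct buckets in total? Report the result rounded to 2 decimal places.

The wait to go from k to k+1 distinct buckets is geometric with mean 7/(7-k).
Sum over k = 4,...,5: E = 7/3 + 7/2 = 5.833.

5.83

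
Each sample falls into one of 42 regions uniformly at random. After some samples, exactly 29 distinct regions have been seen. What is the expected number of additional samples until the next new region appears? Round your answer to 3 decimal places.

3.231

The number of samples until the next new region is geometric with success probability 13/42, so its mean is 42/13.
E = 42/13 = 3.2308.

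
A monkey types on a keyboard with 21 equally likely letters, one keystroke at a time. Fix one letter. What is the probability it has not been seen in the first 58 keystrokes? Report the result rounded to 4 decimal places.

0.0590

Each keystroke misses the fixed letter with probability (21-1)/21 = 20/21, independently.
P(still missing after 58) = (20/21)^58 = 0.05902.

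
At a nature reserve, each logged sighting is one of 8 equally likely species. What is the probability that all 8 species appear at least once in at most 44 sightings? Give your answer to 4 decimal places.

By inclusion–exclusion over which species are missing,
P(all seen) = Σ_{j=0}^{8} (-1)^j C(8,j)((8-j)/8)^44
= 1.00000 - 0.02246 + 0.00009 - 0.00000 + 0.00000 - 0.00000 + 0.00000 - 0.00000 + 0.00000
= 0.97763.

0.9776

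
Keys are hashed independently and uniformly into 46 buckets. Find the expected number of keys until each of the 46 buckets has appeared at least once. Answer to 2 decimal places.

The wait to go from k to k+1 distinct buckets is geometric with mean 46/(46-k).
E[T] = 46/46 + 46/45 + 46/44 + ... + 46/2 + 46/1 = 46·H_{46}.
H_{46} = 4.417, so E[T] = 203.168.

203.17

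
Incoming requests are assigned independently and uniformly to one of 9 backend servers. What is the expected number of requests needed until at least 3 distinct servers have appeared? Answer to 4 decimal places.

3.4107

With k distinct servers already seen, the next new one arrives after an expected 9/(9-k) requests.
Sum over k = 0,...,2: E = 9/9 + 9/8 + 9/7 = 3.41071.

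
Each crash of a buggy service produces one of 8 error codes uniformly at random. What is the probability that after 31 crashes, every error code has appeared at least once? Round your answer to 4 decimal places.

0.8763

By inclusion–exclusion over which error codes are missing,
P(all seen) = Σ_{j=0}^{8} (-1)^j C(8,j)((8-j)/8)^31
= 1.00000 - 0.12745 + 0.00375 - 0.00003 + 0.00000 - 0.00000 + 0.00000 - 0.00000 + 0.00000
= 0.87627.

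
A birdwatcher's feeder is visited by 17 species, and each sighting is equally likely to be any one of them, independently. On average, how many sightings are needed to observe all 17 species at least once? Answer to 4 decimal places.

The wait to go from k to k+1 distinct species is geometric with mean 17/(17-k).
E[T] = 17/17 + 17/16 + 17/15 + ... + 17/2 + 17/1 = 17·H_{17}.
H_{17} = 3.43955, so E[T] = 58.47239.

58.4724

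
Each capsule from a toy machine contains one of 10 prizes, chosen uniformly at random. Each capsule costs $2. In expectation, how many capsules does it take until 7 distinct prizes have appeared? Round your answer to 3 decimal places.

10.956

Going from k to k+1 distinct takes a geometric number of capsules with mean 10/(10-k).
Sum over k = 0,...,6: E = 10/10 + 10/9 + 10/8 + ... + 10/5 + 10/4 = 10.9563.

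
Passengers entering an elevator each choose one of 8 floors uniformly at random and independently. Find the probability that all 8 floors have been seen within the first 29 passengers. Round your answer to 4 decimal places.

0.8401

Let A_i be the event that floor i is missing after 29 passengers. By inclusion–exclusion on the A_i,
P(all seen) = Σ_{j=0}^{8} (-1)^j C(8,j)((8-j)/8)^29
= 1.00000 - 0.16647 + 0.00667 - 0.00007 + 0.00000 - 0.00000 + 0.00000 - 0.00000 + 0.00000
= 0.84013.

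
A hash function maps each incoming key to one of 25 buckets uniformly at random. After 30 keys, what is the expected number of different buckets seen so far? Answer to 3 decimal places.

17.654

For each bucket, P(seen in 30 keys) = 1 - (24/25)^30 = 0.7061.
By linearity of expectation, E[distinct seen] = 25·(1 - (24/25)^30) = 17.6536.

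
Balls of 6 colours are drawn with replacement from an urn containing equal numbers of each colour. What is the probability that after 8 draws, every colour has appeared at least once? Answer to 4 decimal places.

Let A_i be the event that colour i is missing after 8 draws. By inclusion–exclusion on the A_i,
P(all seen) = Σ_{j=0}^{6} (-1)^j C(6,j)((6-j)/6)^8
= 1.00000 - 1.39541 + 0.58528 - 0.07813 + 0.00229 - 0.00000 + 0.00000
= 0.11403.

0.1140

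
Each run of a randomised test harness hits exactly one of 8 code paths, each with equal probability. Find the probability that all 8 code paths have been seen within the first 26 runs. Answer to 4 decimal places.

By inclusion–exclusion over which code paths are missing,
P(all seen) = Σ_{j=0}^{8} (-1)^j C(8,j)((8-j)/8)^26
= 1.00000 - 0.24848 + 0.01580 - 0.00028 + 0.00000 - 0.00000 + 0.00000 - 0.00000 + 0.00000
= 0.76704.

0.7670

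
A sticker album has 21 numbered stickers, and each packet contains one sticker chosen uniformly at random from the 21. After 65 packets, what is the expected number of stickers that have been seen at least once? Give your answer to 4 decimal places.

20.1191

For each sticker, P(seen in 65 packets) = 1 - (20/21)^65 = 0.95805.
By linearity of expectation, E[distinct seen] = 21·(1 - (20/21)^65) = 20.11912.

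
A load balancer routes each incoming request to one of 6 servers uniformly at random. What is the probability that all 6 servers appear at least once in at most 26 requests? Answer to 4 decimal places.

By inclusion–exclusion over which servers are missing,
P(all seen) = Σ_{j=0}^{6} (-1)^j C(6,j)((6-j)/6)^26
= 1.00000 - 0.05241 + 0.00040 - 0.00000 + 0.00000 - 0.00000 + 0.00000
= 0.94798.

0.9480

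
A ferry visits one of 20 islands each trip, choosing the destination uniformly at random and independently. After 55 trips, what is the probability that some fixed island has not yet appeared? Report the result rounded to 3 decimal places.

On each trip the fixed island fails to appear with probability 19/20.
P(still missing after 55) = (19/20)^55 = 0.0595.

0.060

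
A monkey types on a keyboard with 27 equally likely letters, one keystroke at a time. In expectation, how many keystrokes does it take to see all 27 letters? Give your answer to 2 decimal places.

105.07

The wait to go from k to k+1 distinct letters is geometric with mean 27/(27-k).
E[T] = 27/27 + 27/26 + 27/25 + ... + 27/2 + 27/1 = 27·H_{27}.
H_{27} = 3.891, so E[T] = 105.069.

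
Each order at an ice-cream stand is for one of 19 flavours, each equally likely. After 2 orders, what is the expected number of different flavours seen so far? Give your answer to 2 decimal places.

For each flavour, P(seen in 2 orders) = 1 - (18/19)^2 = 0.102.
By linearity of expectation, E[distinct seen] = 19·(1 - (18/19)^2) = 1.947.

1.95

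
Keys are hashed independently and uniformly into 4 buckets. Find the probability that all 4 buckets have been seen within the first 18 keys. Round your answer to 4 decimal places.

0.9775

Let A_i be the event that bucket i is missing after 18 keys. By inclusion–exclusion on the A_i,
P(all seen) = Σ_{j=0}^{4} (-1)^j C(4,j)((4-j)/4)^18
= 1.00000 - 0.02255 + 0.00002 - 0.00000 + 0.00000
= 0.97747.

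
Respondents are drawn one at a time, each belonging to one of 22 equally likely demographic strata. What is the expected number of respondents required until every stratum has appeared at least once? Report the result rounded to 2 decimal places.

Split into phases: going from k distinct to k+1 distinct takes on average 22/(22-k) respondents.
E[T] = 22/22 + 22/21 + 22/20 + ... + 22/2 + 22/1 = 22·H_{22}.
H_{22} = 3.691, so E[T] = 81.198.

81.20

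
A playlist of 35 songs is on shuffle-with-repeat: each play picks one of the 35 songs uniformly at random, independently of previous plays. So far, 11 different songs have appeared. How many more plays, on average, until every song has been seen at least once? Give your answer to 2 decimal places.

From k distinct to k+1 distinct takes on average 35/(35-k) plays.
Sum over k = 11,...,34: E = 35/24 + 35/23 + 35/22 + ... + 35/2 + 35/1 = 132.159.

132.16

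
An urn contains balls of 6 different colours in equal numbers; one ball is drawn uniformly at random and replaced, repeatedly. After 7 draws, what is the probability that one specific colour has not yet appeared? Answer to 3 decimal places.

0.279

Each draw misses the fixed colour with probability (6-1)/6 = 5/6, independently.
P(still missing after 7) = (5/6)^7 = 0.2791.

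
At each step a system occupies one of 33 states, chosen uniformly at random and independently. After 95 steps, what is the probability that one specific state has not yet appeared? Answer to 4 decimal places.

0.0538

Each step misses the fixed state with probability (33-1)/33 = 32/33, independently.
P(still missing after 95) = (32/33)^95 = 0.05376.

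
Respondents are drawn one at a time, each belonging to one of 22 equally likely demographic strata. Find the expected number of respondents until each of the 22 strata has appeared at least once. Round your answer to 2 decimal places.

After k distinct strata have appeared, the next respondent gives a new one with probability (22-k)/22, so the expected wait for the (k+1)-th is 22/(22-k).
E[T] = 22/22 + 22/21 + 22/20 + ... + 22/2 + 22/1 = 22·H_{22}.
H_{22} = 3.691, so E[T] = 81.198.

81.20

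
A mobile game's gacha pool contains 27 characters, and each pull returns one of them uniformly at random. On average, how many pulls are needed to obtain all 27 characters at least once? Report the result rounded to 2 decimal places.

Split into phases: going from k distinct to k+1 distinct takes on average 27/(27-k) pulls.
E[T] = 27/27 + 27/26 + 27/25 + ... + 27/2 + 27/1 = 27·H_{27}.
H_{27} = 3.891, so E[T] = 105.069.

105.07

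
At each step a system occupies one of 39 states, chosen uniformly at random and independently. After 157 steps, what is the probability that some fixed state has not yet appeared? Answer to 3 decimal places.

On each step the fixed state fails to appear with probability 38/39.
P(still missing after 157) = (38/39)^157 = 0.0169.

0.017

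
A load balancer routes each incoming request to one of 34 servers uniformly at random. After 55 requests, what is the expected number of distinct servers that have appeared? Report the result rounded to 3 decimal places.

27.417

For each server, P(seen in 55 requests) = 1 - (33/34)^55 = 0.8064.
By linearity of expectation, E[distinct seen] = 34·(1 - (33/34)^55) = 27.4173.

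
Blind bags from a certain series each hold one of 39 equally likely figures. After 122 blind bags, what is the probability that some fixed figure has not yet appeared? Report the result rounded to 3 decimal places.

0.042

On each blind bag the fixed figure fails to appear with probability 38/39.
P(still missing after 122) = (38/39)^122 = 0.0420.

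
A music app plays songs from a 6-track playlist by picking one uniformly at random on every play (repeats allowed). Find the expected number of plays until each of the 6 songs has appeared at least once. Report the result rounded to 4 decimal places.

14.7000

Split into phases: going from k distinct to k+1 distinct takes on average 6/(6-k) plays.
E[T] = 6/6 + 6/5 + 6/4 + 6/3 + 6/2 + 6/1 = 6·H_{6}.
H_{6} = 2.45000, so E[T] = 14.70000.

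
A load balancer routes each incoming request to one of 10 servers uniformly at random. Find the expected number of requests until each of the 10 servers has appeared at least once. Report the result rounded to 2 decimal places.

After k distinct servers have appeared, the next request gives a new one with probability (10-k)/10, so the expected wait for the (k+1)-th is 10/(10-k).
E[T] = 10/10 + 10/9 + 10/8 + ... + 10/2 + 10/1 = 10·H_{10}.
H_{10} = 2.929, so E[T] = 29.290.

29.29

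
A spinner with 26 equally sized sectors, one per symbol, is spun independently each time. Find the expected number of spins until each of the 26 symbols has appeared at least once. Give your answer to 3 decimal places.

Split into phases: going from k distinct to k+1 distinct takes on average 26/(26-k) spins.
E[T] = 26/26 + 26/25 + 26/24 + ... + 26/2 + 26/1 = 26·H_{26}.
H_{26} = 3.8544, so E[T] = 100.2149.

100.215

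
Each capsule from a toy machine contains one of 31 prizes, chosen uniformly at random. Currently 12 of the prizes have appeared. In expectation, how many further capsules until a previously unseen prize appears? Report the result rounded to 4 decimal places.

Each capsule yields a new prize with probability (31-12)/31 = 19/31, so the wait is geometric with mean 31/19.
E = 31/19 = 1.63158.

1.6316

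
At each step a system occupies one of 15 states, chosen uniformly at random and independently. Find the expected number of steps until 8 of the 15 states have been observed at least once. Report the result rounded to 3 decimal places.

With k distinct states already seen, the next new one arrives after an expected 15/(15-k) steps.
Sum over k = 0,...,7: E = 15/15 + 15/14 + 15/13 + ... + 15/9 + 15/8 = 10.8806.

10.881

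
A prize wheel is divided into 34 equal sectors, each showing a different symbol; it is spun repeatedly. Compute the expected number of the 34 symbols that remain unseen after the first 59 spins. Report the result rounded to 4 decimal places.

5.8418

For each symbol, P(unseen after 59) = (33/34)^59 = 0.17182.
By linearity of expectation, E[unseen] = 34·(33/34)^59 = 5.84178.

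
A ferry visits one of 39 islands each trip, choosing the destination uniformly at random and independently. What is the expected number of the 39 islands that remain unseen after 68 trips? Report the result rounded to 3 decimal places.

6.667

For each island, P(unseen after 68) = (38/39)^68 = 0.1710.
By linearity of expectation, E[unseen] = 39·(38/39)^68 = 6.6674.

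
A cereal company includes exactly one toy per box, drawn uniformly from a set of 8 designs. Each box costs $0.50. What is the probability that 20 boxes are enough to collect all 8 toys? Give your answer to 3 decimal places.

0.531

By inclusion–exclusion over which toys are missing,
P(all seen) = Σ_{j=0}^{8} (-1)^j C(8,j)((8-j)/8)^20
= 1.0000 - 0.5537 + 0.0888 - 0.0046 + 0.0001 - 0.0000 + 0.0000 - 0.0000 + 0.0000
= 0.5306.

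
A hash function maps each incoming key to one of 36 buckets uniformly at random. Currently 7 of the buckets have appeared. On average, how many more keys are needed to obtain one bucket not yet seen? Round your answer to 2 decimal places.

The number of keys until the next new bucket is geometric with success probability 29/36, so its mean is 36/29.
E = 36/29 = 1.241.

1.24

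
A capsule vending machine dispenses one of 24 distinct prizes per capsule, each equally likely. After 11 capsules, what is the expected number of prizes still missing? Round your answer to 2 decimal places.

For each prize, P(unseen after 11) = (23/24)^11 = 0.626.
By linearity of expectation, E[unseen] = 24·(23/24)^11 = 15.028.

15.03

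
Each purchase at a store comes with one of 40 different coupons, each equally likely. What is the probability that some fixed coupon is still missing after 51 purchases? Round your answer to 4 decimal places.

Each purchase misses the fixed coupon with probability (40-1)/40 = 39/40, independently.
P(still missing after 51) = (39/40)^51 = 0.27494.

0.2749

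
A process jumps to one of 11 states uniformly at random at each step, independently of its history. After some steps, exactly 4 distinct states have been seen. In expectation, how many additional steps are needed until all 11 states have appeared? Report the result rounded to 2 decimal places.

With k distinct states already seen, the next new one takes an expected 11/(11-k) steps.
Sum over k = 4,...,10: E = 11/7 + 11/6 + 11/5 + ... + 11/2 + 11/1 = 28.521.

28.52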